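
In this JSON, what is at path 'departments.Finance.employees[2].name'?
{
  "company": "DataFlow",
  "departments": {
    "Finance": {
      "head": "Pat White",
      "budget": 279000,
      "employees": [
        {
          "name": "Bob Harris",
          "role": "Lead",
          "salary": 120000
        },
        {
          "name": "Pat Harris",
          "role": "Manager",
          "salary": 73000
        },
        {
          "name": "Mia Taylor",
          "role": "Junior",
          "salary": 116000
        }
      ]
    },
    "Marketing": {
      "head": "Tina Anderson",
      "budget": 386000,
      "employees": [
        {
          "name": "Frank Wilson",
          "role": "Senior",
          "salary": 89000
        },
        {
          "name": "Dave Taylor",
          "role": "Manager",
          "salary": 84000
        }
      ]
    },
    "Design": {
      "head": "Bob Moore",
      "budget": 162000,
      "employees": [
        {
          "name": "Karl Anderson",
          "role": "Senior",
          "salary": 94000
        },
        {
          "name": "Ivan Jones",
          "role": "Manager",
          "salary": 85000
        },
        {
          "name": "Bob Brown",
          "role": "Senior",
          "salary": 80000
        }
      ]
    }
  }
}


Path: departments.Finance.employees[2].name

Navigate:
  -> departments
  -> Finance
  -> employees[2].name = 'Mia Taylor'

Mia Taylor


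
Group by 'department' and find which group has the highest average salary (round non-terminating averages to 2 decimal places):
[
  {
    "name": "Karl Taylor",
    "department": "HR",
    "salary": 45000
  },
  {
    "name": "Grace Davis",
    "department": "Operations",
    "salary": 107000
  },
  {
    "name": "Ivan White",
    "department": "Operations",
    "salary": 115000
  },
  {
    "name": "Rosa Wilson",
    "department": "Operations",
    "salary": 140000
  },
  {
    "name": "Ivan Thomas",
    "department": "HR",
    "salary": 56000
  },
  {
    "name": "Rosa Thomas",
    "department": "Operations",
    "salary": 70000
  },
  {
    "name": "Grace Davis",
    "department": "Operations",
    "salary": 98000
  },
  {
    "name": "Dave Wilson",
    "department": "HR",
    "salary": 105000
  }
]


Group by: department

Groups:
  HR: 3 people, avg salary = 206000/3 ≈ $68666.67
  Operations: 5 people, avg salary = 530000/5 = $106000

Highest average salary: Operations ($106000)

Operations ($106000)


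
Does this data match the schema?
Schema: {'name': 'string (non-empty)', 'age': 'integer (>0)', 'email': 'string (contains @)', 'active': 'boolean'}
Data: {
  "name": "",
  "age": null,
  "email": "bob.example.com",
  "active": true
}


Validating each field against schema:
  name: FAIL ("" is an empty string)
  age: FAIL (null is not an integer)
  email: FAIL ("bob.example.com" does not contain @)
  active: OK (boolean)

Result: INVALID (3 errors: name, age, email)

INVALID (3 errors: name, age, email)


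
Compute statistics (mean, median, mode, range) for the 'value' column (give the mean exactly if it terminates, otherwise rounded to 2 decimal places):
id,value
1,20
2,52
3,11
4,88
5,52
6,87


Data: [20, 52, 11, 88, 52, 87]
Count: 6
Sum: 310
Mean: 310/6 ≈ 51.67 (rounded to 2 decimal places)
Sorted: [11, 20, 52, 52, 87, 88]
Median: 52.0
Mode: 52 (2 times)
Range: 88 - 11 = 77
Min: 11, Max: 88

mean≈51.67, median=52.0, mode=52, range=77


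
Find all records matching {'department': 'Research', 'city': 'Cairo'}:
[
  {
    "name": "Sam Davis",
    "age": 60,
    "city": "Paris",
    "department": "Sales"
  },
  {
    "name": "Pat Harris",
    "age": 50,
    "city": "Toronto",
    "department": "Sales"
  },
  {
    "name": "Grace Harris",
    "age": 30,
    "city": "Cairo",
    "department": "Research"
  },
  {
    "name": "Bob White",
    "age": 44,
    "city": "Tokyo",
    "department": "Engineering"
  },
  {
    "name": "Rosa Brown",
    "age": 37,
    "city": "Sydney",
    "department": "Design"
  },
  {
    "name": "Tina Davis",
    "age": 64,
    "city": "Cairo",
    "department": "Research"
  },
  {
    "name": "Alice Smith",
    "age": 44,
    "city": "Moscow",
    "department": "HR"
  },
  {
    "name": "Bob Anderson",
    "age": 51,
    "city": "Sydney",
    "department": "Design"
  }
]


Search criteria: {'department': 'Research', 'city': 'Cairo'}

Checking 8 records:
  Sam Davis: {department: Sales, city: Paris}
  Pat Harris: {department: Sales, city: Toronto}
  Grace Harris: {department: Research, city: Cairo} <-- MATCH
  Bob White: {department: Engineering, city: Tokyo}
  Rosa Brown: {department: Design, city: Sydney}
  Tina Davis: {department: Research, city: Cairo} <-- MATCH
  Alice Smith: {department: HR, city: Moscow}
  Bob Anderson: {department: Design, city: Sydney}

Matches: ["Grace Harris", "Tina Davis"]

["Grace Harris", "Tina Davis"]


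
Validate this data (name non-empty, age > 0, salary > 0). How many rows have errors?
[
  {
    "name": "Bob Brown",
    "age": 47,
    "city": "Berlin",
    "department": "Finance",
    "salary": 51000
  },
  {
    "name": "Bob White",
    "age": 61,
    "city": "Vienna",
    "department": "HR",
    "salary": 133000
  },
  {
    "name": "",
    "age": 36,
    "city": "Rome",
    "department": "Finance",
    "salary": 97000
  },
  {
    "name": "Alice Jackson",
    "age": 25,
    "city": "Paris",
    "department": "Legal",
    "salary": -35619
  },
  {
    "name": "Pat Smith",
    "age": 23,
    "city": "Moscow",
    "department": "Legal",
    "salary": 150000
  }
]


Validating 5 records:
Rules: name non-empty, age > 0, salary > 0

  Row 1 (Bob Brown): OK
  Row 2 (Bob White): OK
  Row 3 (???): empty name
  Row 4 (Alice Jackson): negative salary: -35619
  Row 5 (Pat Smith): OK

Total errors: 2

2 errors


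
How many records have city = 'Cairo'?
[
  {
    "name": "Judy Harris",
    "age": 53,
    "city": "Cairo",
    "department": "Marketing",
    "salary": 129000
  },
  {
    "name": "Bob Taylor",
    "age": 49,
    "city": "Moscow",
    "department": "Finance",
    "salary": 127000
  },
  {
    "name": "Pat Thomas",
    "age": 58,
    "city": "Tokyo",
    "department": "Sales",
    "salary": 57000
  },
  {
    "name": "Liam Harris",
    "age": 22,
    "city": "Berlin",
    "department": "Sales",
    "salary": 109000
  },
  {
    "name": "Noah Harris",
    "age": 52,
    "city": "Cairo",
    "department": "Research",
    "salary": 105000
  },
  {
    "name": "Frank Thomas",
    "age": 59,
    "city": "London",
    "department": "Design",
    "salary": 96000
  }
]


Data: 6 records
Condition: city = 'Cairo'

Checking each record:
  Judy Harris: Cairo MATCH
  Bob Taylor: Moscow
  Pat Thomas: Tokyo
  Liam Harris: Berlin
  Noah Harris: Cairo MATCH
  Frank Thomas: London

Count: 2

2


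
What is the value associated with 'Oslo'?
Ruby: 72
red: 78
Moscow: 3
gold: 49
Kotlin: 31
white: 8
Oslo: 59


Looking up key 'Oslo'
Value: 59

59


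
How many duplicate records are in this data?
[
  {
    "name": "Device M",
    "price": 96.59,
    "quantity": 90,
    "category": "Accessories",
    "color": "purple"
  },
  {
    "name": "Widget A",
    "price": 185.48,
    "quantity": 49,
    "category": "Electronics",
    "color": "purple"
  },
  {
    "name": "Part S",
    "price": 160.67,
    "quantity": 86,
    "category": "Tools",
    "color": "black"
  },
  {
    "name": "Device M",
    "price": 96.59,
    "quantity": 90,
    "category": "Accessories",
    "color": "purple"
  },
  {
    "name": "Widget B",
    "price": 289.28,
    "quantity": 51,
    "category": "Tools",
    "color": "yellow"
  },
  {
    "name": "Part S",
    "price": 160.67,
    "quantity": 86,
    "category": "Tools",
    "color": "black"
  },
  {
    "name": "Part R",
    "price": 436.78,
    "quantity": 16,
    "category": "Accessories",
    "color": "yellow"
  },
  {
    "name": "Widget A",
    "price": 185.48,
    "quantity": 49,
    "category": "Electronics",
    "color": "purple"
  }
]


Checking 8 records for duplicates:

  Row 1: Device M ($96.59, qty 90)
  Row 2: Widget A ($185.48, qty 49)
  Row 3: Part S ($160.67, qty 86)
  Row 4: Device M ($96.59, qty 90) <-- DUPLICATE
  Row 5: Widget B ($289.28, qty 51)
  Row 6: Part S ($160.67, qty 86) <-- DUPLICATE
  Row 7: Part R ($436.78, qty 16)
  Row 8: Widget A ($185.48, qty 49) <-- DUPLICATE

Duplicates found: 3
Unique records: 5

3 duplicates, 5 unique


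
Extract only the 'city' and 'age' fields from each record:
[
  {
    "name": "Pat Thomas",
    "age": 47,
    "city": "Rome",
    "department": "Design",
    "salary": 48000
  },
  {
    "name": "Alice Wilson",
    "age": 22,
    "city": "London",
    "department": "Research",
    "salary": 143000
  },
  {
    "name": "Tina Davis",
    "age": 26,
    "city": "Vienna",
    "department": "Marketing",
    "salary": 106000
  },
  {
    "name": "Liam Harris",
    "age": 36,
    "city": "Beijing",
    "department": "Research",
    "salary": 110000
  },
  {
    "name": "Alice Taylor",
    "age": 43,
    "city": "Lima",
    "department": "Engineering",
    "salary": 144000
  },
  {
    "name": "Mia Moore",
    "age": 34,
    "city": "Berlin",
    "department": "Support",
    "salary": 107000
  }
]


Original: 6 records with fields: name, age, city, department, salary
Keep: ['city', 'age']
Drop: ['name', 'department', 'salary']
Result: 6 records, 2 fields each

[
  {
    "city": "Rome",
    "age": 47
  },
  {
    "city": "London",
    "age": 22
  },
  {
    "city": "Vienna",
    "age": 26
  },
  {
    "city": "Beijing",
    "age": 36
  },
  {
    "city": "Lima",
    "age": 43
  },
  {
    "city": "Berlin",
    "age": 34
  }
]


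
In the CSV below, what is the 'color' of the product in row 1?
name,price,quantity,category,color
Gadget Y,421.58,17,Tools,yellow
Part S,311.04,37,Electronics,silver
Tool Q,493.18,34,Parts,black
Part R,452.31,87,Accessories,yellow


Query: Row 1 ('Gadget Y'), column 'color'
Value: yellow

yellow


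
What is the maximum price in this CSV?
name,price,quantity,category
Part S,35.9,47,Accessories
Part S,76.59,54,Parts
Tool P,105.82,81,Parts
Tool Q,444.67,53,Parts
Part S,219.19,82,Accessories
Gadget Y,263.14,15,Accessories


Computing maximum price:
Values: [35.9, 76.59, 105.82, 444.67, 219.19, 263.14]
Max = 444.67

444.67


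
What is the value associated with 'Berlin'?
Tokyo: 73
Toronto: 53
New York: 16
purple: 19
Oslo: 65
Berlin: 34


Looking up key 'Berlin'
Value: 34

34


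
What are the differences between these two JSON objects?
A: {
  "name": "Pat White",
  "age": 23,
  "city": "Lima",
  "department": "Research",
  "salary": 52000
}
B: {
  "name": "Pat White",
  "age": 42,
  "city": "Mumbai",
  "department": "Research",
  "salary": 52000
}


Comparing each field (in key order):
  name: same
  age: DIFFERENT
  city: DIFFERENT
  department: same
  salary: same
Differences:
  age: 23 -> 42
  city: Lima -> Mumbai

2 field(s) changed

2 changes: age, city


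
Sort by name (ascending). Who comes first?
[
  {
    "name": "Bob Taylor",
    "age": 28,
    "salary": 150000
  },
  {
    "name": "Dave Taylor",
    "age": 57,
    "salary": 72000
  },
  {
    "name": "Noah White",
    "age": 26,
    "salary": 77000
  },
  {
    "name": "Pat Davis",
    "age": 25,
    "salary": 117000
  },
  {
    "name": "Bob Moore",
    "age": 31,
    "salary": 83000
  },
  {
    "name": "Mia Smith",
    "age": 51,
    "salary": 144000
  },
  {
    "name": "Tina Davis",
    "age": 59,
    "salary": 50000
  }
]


Sort by: name (ascending)

Sorted order:
  1. Bob Moore (name = Bob Moore)
  2. Bob Taylor (name = Bob Taylor)
  3. Dave Taylor (name = Dave Taylor)
  4. Mia Smith (name = Mia Smith)
  5. Noah White (name = Noah White)
  6. Pat Davis (name = Pat Davis)
  7. Tina Davis (name = Tina Davis)

First: Bob Moore

Bob Moore


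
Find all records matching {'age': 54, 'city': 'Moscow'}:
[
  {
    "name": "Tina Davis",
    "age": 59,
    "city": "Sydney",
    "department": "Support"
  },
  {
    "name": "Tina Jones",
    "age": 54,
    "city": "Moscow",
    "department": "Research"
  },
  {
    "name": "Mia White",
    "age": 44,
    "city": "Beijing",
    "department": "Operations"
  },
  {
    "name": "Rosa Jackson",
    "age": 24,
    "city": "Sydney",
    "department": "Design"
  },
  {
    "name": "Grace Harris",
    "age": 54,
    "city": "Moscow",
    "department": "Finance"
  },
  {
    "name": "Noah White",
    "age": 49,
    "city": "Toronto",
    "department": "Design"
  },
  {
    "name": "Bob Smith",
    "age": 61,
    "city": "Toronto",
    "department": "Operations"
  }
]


Search criteria: {'age': 54, 'city': 'Moscow'}

Checking 7 records:
  Tina Davis: {age: 59, city: Sydney}
  Tina Jones: {age: 54, city: Moscow} <-- MATCH
  Mia White: {age: 44, city: Beijing}
  Rosa Jackson: {age: 24, city: Sydney}
  Grace Harris: {age: 54, city: Moscow} <-- MATCH
  Noah White: {age: 49, city: Toronto}
  Bob Smith: {age: 61, city: Toronto}

Matches: ["Tina Jones", "Grace Harris"]

["Tina Jones", "Grace Harris"]


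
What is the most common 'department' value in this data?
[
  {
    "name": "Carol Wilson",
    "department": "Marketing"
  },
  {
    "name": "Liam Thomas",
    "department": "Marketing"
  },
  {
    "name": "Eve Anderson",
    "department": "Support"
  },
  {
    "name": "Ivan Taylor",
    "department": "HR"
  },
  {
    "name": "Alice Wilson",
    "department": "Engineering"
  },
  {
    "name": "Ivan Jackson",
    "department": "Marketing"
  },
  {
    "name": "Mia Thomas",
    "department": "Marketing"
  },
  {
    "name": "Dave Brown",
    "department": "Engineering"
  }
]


Counting 'department' values across 8 records:

  Marketing: 4 ####
  Engineering: 2 ##
  Support: 1 #
  HR: 1 #

Most common: Marketing (4 times)

Marketing (4 times)


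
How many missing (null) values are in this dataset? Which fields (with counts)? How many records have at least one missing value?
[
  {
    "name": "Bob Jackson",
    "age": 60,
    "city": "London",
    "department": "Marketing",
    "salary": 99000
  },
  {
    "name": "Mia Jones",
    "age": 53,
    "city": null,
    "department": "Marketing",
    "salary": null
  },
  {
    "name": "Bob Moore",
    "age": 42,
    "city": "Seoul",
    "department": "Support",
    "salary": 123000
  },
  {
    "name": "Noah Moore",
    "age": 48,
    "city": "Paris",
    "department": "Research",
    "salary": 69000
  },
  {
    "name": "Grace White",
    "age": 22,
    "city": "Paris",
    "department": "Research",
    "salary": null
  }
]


Checking for missing (null) values in 5 records:

  Bob Jackson: complete
  Mia Jones: city, salary
  Bob Moore: complete
  Noah Moore: complete
  Grace White: salary

Per field:
  name: 0 missing
  age: 0 missing
  city: 1 missing
  department: 0 missing
  salary: 2 missing

Total missing values: 3
Records with any missing: 2

3 missing values (city: 1, salary: 2); 2 incomplete records


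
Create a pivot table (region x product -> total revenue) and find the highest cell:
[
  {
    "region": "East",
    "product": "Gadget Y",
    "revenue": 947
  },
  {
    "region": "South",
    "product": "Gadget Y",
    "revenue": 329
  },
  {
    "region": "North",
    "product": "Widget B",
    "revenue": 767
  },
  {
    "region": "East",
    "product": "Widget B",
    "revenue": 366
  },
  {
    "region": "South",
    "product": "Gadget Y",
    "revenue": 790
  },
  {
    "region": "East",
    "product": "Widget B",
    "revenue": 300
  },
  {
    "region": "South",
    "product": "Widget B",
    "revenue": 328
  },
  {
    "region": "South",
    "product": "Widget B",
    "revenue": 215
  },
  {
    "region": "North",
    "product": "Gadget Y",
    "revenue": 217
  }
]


Pivot: region (rows) x product (columns) -> total revenue

     Gadget Y      Widget B    
East           947           666  
North          217           767  
South         1119           543  

Highest: South / Gadget Y = $1119

South / Gadget Y = $1119


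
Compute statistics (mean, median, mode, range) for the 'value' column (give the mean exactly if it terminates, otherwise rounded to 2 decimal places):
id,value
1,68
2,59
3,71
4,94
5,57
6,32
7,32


Data: [68, 59, 71, 94, 57, 32, 32]
Count: 7
Sum: 413
Mean: 413/7 = 59
Sorted: [32, 32, 57, 59, 68, 71, 94]
Median: 59.0
Mode: 32 (2 times)
Range: 94 - 32 = 62
Min: 32, Max: 94

mean=59, median=59.0, mode=32, range=62


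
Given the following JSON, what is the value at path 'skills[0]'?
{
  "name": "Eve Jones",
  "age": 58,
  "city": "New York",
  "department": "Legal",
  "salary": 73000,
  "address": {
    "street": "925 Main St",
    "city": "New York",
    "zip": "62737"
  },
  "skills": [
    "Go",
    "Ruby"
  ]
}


Query: skills[0]
Path: skills -> first element
Value: Go

Go


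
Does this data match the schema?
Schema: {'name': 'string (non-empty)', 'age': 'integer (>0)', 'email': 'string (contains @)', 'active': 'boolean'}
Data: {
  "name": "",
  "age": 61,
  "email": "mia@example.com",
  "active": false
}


Validating each field against schema:
  name: FAIL ("" is an empty string)
  age: OK (positive integer)
  email: OK (string with @)
  active: OK (boolean)

Result: INVALID (1 error: name)

INVALID (1 error: name)


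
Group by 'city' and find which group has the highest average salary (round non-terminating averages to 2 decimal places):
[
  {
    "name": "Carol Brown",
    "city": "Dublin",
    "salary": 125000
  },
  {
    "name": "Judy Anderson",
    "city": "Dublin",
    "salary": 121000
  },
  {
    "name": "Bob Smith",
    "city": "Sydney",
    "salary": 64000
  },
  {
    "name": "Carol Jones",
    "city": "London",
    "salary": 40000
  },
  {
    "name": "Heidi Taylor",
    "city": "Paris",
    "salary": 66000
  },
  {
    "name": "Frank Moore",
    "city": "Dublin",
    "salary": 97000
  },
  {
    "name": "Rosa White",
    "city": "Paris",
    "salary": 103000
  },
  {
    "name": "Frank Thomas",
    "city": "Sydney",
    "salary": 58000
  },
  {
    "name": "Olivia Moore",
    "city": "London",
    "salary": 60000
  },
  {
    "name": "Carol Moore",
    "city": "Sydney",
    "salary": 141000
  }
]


Group by: city

Groups:
  Dublin: 3 people, avg salary = 343000/3 ≈ $114333.33
  London: 2 people, avg salary = 100000/2 = $50000
  Paris: 2 people, avg salary = 169000/2 = $84500
  Sydney: 3 people, avg salary = 263000/3 ≈ $87666.67

Highest average salary: Dublin (≈$114333.33)

Dublin (≈$114333.33)


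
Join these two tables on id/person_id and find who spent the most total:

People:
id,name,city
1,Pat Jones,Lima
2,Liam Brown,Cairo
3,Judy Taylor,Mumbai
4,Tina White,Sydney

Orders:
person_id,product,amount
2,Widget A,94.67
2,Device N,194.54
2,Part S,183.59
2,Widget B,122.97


Join on: people.id = orders.person_id

Joined rows:
  Liam Brown (Cairo) bought Widget A for $94.67
  Liam Brown (Cairo) bought Device N for $194.54
  Liam Brown (Cairo) bought Part S for $183.59
  Liam Brown (Cairo) bought Widget B for $122.97

Total per person:
  Liam Brown: $595.77

Top spender: Liam Brown ($595.77)

Liam Brown ($595.77)


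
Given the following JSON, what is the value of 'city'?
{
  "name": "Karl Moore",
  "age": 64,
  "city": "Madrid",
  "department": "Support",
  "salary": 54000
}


Looking up field 'city'
Value: Madrid

Madrid


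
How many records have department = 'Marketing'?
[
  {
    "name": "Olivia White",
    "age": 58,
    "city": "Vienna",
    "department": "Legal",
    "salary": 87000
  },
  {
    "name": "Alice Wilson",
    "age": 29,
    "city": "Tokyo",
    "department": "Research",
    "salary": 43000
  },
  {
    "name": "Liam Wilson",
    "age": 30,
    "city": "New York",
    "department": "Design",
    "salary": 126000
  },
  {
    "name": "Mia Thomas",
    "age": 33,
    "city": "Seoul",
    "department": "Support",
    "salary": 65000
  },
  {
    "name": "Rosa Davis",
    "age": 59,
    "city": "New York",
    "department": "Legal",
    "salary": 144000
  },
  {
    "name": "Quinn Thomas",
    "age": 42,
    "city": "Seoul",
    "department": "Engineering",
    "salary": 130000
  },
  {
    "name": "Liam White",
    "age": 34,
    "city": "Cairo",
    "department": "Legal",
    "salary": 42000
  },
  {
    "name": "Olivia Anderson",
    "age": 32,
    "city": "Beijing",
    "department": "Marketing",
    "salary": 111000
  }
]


Data: 8 records
Condition: department = 'Marketing'

Checking each record:
  Olivia White: Legal
  Alice Wilson: Research
  Liam Wilson: Design
  Mia Thomas: Support
  Rosa Davis: Legal
  Quinn Thomas: Engineering
  Liam White: Legal
  Olivia Anderson: Marketing MATCH

Count: 1

1


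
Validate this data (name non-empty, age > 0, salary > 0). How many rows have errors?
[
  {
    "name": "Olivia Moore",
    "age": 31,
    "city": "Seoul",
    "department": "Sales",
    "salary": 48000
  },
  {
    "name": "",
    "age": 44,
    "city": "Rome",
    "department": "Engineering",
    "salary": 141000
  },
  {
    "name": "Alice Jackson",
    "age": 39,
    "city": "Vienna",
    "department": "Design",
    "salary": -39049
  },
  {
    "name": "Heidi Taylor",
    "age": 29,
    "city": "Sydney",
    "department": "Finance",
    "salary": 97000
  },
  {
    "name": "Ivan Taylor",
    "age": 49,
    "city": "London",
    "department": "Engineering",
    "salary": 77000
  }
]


Validating 5 records:
Rules: name non-empty, age > 0, salary > 0

  Row 1 (Olivia Moore): OK
  Row 2 (???): empty name
  Row 3 (Alice Jackson): negative salary: -39049
  Row 4 (Heidi Taylor): OK
  Row 5 (Ivan Taylor): OK

Total errors: 2

2 errors


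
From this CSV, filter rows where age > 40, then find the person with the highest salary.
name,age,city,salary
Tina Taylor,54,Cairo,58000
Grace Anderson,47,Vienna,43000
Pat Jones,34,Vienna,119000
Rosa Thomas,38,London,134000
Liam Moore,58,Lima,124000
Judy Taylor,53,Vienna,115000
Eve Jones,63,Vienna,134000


Filter: age > 40
Sort by: salary (descending)

Filtered records (5):
  Eve Jones, age 63, salary $134000
  Liam Moore, age 58, salary $124000
  Judy Taylor, age 53, salary $115000
  Tina Taylor, age 54, salary $58000
  Grace Anderson, age 47, salary $43000

Highest salary: Eve Jones ($134000)

Eve Jones


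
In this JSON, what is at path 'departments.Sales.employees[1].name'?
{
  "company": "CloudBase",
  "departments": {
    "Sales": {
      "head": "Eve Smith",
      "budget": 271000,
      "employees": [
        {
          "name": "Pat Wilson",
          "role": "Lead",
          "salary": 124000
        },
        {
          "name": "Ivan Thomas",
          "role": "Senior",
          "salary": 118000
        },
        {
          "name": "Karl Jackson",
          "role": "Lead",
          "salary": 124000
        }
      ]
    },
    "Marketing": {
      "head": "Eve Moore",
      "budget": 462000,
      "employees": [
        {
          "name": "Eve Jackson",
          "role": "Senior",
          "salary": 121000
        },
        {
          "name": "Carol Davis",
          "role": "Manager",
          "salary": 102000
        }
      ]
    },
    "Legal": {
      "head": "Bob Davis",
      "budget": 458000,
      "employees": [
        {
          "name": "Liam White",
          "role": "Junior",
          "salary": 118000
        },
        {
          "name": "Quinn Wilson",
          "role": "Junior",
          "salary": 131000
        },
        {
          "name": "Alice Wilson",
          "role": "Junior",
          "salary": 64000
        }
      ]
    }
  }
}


Path: departments.Sales.employees[1].name

Navigate:
  -> departments
  -> Sales
  -> employees[1].name = 'Ivan Thomas'

Ivan Thomas


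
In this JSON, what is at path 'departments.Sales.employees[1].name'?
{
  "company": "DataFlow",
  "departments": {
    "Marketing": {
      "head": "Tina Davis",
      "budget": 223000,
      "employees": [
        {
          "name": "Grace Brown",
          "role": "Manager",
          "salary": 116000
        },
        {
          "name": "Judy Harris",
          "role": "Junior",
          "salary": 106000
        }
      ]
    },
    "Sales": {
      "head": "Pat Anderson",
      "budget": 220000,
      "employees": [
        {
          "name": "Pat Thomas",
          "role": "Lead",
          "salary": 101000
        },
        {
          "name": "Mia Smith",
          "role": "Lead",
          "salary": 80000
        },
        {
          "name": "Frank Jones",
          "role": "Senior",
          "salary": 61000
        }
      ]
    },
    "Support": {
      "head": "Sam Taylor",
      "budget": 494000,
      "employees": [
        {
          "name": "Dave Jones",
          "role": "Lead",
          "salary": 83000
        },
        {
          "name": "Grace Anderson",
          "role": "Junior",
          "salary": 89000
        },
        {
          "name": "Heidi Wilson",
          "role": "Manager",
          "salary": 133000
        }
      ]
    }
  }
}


Path: departments.Sales.employees[1].name

Navigate:
  -> departments
  -> Sales
  -> employees[1].name = 'Mia Smith'

Mia Smith


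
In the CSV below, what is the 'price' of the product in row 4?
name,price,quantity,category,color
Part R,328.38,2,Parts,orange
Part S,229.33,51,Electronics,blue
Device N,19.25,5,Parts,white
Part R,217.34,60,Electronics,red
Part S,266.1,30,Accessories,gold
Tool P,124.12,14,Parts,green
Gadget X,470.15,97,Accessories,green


Query: Row 4 ('Part R'), column 'price'
Value: 217.34

217.34


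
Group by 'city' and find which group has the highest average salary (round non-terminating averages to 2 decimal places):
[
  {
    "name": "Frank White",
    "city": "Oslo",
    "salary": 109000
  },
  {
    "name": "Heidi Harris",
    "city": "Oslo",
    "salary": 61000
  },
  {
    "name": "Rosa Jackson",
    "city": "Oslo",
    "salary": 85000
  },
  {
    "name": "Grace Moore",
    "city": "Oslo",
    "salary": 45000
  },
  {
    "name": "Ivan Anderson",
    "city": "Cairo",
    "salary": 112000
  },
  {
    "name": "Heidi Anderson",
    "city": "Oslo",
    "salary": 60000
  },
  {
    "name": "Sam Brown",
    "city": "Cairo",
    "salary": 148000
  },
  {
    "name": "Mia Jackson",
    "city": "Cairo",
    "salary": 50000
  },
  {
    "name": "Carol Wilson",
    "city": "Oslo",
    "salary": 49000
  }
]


Group by: city

Groups:
  Cairo: 3 people, avg salary = 310000/3 ≈ $103333.33
  Oslo: 6 people, avg salary = 409000/6 ≈ $68166.67

Highest average salary: Cairo (≈$103333.33)

Cairo (≈$103333.33)


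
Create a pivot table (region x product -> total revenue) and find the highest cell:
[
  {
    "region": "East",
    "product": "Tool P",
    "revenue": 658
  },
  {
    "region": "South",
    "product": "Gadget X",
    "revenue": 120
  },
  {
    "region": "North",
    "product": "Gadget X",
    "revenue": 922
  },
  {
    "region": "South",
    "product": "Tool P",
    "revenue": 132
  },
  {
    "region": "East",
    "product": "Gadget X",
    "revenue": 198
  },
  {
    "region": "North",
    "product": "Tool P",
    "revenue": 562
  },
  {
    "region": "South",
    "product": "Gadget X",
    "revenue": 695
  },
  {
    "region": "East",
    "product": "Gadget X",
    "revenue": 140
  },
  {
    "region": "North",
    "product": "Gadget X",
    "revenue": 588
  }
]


Pivot: region (rows) x product (columns) -> total revenue

     Gadget X      Tool P      
East           338           658  
North         1510           562  
South          815           132  

Highest: North / Gadget X = $1510

North / Gadget X = $1510


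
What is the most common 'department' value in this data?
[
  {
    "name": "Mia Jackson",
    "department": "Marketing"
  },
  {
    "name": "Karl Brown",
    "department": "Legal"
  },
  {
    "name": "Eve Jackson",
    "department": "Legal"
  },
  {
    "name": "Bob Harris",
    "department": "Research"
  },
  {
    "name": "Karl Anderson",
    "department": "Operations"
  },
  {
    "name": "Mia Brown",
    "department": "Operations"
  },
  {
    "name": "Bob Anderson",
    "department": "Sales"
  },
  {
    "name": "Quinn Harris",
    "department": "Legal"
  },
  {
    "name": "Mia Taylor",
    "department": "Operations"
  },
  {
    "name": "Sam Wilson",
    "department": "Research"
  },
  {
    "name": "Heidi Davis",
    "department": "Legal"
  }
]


Counting 'department' values across 11 records:

  Legal: 4 ####
  Operations: 3 ###
  Research: 2 ##
  Marketing: 1 #
  Sales: 1 #

Most common: Legal (4 times)

Legal (4 times)


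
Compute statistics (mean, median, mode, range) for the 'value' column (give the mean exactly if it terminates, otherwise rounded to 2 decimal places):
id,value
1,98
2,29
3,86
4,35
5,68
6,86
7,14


Data: [98, 29, 86, 35, 68, 86, 14]
Count: 7
Sum: 416
Mean: 416/7 ≈ 59.43 (rounded to 2 decimal places)
Sorted: [14, 29, 35, 68, 86, 86, 98]
Median: 68.0
Mode: 86 (2 times)
Range: 98 - 14 = 84
Min: 14, Max: 98

mean≈59.43, median=68.0, mode=86, range=84


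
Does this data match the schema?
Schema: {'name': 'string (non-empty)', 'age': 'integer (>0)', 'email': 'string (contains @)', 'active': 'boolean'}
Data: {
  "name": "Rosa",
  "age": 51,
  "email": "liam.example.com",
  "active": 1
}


Validating each field against schema:
  name: OK (non-empty string)
  age: OK (positive integer)
  email: FAIL ("liam.example.com" does not contain @)
  active: FAIL (1 is not a boolean)

Result: INVALID (2 errors: email, active)

INVALID (2 errors: email, active)


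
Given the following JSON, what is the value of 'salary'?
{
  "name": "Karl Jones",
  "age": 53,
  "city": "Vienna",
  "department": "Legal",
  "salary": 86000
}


Looking up field 'salary'
Value: 86000

86000


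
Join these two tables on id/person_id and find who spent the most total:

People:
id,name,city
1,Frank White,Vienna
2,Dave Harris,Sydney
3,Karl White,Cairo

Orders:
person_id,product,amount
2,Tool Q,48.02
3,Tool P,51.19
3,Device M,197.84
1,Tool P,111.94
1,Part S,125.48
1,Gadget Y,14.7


Join on: people.id = orders.person_id

Joined rows:
  Dave Harris (Sydney) bought Tool Q for $48.02
  Karl White (Cairo) bought Tool P for $51.19
  Karl White (Cairo) bought Device M for $197.84
  Frank White (Vienna) bought Tool P for $111.94
  Frank White (Vienna) bought Part S for $125.48
  Frank White (Vienna) bought Gadget Y for $14.7

Total per person:
  Frank White: $252.12
  Karl White: $249.03
  Dave Harris: $48.02

Top spender: Frank White ($252.12)

Frank White ($252.12)


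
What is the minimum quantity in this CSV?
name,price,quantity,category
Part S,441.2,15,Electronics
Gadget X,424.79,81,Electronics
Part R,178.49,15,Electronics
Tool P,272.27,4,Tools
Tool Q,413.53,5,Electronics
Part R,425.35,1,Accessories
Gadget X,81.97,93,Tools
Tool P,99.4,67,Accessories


Computing minimum quantity:
Values: [15, 81, 15, 4, 5, 1, 93, 67]
Min = 1

1


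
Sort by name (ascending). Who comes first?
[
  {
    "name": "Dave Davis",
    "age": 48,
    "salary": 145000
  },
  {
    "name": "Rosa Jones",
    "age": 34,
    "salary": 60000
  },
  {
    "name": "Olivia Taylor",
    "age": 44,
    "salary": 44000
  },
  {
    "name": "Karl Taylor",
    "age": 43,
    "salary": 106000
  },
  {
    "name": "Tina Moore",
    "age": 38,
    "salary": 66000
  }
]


Sort by: name (ascending)

Sorted order:
  1. Dave Davis (name = Dave Davis)
  2. Karl Taylor (name = Karl Taylor)
  3. Olivia Taylor (name = Olivia Taylor)
  4. Rosa Jones (name = Rosa Jones)
  5. Tina Moore (name = Tina Moore)

First: Dave Davis

Dave Davis


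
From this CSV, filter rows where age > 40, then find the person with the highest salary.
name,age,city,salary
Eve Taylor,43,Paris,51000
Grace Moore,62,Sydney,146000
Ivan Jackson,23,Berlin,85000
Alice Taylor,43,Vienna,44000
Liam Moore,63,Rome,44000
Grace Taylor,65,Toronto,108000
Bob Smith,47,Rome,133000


Filter: age > 40
Sort by: salary (descending)

Filtered records (6):
  Grace Moore, age 62, salary $146000
  Bob Smith, age 47, salary $133000
  Grace Taylor, age 65, salary $108000
  Eve Taylor, age 43, salary $51000
  Alice Taylor, age 43, salary $44000
  Liam Moore, age 63, salary $44000

Highest salary: Grace Moore ($146000)

Grace Moore


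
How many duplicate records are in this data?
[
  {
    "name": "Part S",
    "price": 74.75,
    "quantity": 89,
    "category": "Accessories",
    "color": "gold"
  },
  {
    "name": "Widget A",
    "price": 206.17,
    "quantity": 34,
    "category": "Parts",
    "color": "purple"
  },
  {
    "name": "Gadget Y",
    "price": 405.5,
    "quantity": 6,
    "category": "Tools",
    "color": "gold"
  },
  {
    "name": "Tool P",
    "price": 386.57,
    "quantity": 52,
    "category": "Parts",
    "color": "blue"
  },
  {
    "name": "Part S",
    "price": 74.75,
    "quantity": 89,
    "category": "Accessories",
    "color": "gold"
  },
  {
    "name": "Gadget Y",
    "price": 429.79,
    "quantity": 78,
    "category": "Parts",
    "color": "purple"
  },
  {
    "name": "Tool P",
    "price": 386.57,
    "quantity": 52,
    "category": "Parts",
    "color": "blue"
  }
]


Checking 7 records for duplicates:

  Row 1: Part S ($74.75, qty 89)
  Row 2: Widget A ($206.17, qty 34)
  Row 3: Gadget Y ($405.5, qty 6)
  Row 4: Tool P ($386.57, qty 52)
  Row 5: Part S ($74.75, qty 89) <-- DUPLICATE
  Row 6: Gadget Y ($429.79, qty 78)
  Row 7: Tool P ($386.57, qty 52) <-- DUPLICATE

Duplicates found: 2
Unique records: 5

2 duplicates, 5 unique


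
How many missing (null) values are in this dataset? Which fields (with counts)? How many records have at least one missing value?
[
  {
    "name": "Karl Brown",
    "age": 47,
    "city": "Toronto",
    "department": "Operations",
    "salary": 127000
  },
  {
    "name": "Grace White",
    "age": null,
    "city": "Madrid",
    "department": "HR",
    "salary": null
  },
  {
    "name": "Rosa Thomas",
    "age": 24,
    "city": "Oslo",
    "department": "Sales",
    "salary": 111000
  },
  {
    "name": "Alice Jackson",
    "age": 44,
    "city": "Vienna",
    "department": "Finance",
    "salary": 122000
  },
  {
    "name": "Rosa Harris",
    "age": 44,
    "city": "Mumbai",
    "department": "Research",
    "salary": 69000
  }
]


Checking for missing (null) values in 5 records:

  Karl Brown: complete
  Grace White: age, salary
  Rosa Thomas: complete
  Alice Jackson: complete
  Rosa Harris: complete

Per field:
  name: 0 missing
  age: 1 missing
  city: 0 missing
  department: 0 missing
  salary: 1 missing

Total missing values: 2
Records with any missing: 1

2 missing values (age: 1, salary: 1); 1 incomplete records


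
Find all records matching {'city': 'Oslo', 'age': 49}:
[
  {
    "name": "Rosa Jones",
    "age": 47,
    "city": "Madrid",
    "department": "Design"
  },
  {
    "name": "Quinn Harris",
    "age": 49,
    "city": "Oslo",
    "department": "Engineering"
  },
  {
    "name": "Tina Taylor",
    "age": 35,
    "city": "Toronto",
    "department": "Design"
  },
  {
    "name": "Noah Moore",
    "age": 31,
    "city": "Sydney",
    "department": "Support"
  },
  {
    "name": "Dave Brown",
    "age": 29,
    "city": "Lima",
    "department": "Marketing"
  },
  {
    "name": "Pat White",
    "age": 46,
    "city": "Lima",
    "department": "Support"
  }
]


Search criteria: {'city': 'Oslo', 'age': 49}

Checking 6 records:
  Rosa Jones: {city: Madrid, age: 47}
  Quinn Harris: {city: Oslo, age: 49} <-- MATCH
  Tina Taylor: {city: Toronto, age: 35}
  Noah Moore: {city: Sydney, age: 31}
  Dave Brown: {city: Lima, age: 29}
  Pat White: {city: Lima, age: 46}

Matches: ["Quinn Harris"]

["Quinn Harris"]


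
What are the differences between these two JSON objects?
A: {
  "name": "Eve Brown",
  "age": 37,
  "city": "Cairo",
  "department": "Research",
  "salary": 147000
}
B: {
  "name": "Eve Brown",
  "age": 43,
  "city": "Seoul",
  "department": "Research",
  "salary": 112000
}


Comparing each field (in key order):
  name: same
  age: DIFFERENT
  city: DIFFERENT
  department: same
  salary: DIFFERENT
Differences:
  age: 37 -> 43
  city: Cairo -> Seoul
  salary: 147000 -> 112000

3 field(s) changed

3 changes: age, city, salary


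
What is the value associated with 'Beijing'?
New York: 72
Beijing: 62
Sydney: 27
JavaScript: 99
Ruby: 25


Looking up key 'Beijing'
Value: 62

62


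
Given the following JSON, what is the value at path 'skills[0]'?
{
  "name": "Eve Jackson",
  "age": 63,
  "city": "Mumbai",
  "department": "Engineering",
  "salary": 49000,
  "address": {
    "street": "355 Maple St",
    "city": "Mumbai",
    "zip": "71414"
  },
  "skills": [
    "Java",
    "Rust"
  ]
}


Query: skills[0]
Path: skills -> first element
Value: Java

Java


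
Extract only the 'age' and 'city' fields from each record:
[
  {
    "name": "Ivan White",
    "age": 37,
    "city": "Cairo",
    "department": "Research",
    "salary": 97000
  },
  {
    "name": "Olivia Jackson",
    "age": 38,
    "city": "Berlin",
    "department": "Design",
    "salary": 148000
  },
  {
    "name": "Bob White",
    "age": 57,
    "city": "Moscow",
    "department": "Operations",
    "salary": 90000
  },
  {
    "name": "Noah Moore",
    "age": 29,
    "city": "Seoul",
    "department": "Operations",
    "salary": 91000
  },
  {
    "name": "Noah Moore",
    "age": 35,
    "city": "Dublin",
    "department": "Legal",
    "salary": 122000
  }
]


Original: 5 records with fields: name, age, city, department, salary
Keep: ['age', 'city']
Drop: ['name', 'department', 'salary']
Result: 5 records, 2 fields each

[
  {
    "age": 37,
    "city": "Cairo"
  },
  {
    "age": 38,
    "city": "Berlin"
  },
  {
    "age": 57,
    "city": "Moscow"
  },
  {
    "age": 29,
    "city": "Seoul"
  },
  {
    "age": 35,
    "city": "Dublin"
  }
]


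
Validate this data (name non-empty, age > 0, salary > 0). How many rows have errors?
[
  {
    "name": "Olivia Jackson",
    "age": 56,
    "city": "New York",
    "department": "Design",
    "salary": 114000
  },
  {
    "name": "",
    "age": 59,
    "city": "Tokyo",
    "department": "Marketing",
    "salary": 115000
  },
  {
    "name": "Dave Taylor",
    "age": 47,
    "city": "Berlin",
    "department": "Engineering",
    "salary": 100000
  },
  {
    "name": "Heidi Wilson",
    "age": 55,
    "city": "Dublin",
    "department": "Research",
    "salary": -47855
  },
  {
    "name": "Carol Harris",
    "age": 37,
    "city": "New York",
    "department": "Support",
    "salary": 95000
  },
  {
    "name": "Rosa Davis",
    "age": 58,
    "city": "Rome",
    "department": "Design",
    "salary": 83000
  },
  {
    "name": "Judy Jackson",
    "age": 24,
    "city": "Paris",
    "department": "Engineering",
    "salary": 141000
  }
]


Validating 7 records:
Rules: name non-empty, age > 0, salary > 0

  Row 1 (Olivia Jackson): OK
  Row 2 (???): empty name
  Row 3 (Dave Taylor): OK
  Row 4 (Heidi Wilson): negative salary: -47855
  Row 5 (Carol Harris): OK
  Row 6 (Rosa Davis): OK
  Row 7 (Judy Jackson): OK

Total errors: 2

2 errors


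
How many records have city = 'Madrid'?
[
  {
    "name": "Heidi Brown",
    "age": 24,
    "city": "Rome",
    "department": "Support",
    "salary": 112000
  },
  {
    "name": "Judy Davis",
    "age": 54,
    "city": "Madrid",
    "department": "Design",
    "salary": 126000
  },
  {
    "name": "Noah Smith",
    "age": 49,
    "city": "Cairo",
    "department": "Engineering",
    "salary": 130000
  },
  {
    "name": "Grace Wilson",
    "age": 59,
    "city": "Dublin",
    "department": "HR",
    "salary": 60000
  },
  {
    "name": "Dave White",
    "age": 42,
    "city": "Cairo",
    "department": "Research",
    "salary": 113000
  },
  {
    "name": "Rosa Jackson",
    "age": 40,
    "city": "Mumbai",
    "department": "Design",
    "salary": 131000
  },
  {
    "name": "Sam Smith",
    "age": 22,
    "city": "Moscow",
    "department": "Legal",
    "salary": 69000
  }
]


Data: 7 records
Condition: city = 'Madrid'

Checking each record:
  Heidi Brown: Rome
  Judy Davis: Madrid MATCH
  Noah Smith: Cairo
  Grace Wilson: Dublin
  Dave White: Cairo
  Rosa Jackson: Mumbai
  Sam Smith: Moscow

Count: 1

1


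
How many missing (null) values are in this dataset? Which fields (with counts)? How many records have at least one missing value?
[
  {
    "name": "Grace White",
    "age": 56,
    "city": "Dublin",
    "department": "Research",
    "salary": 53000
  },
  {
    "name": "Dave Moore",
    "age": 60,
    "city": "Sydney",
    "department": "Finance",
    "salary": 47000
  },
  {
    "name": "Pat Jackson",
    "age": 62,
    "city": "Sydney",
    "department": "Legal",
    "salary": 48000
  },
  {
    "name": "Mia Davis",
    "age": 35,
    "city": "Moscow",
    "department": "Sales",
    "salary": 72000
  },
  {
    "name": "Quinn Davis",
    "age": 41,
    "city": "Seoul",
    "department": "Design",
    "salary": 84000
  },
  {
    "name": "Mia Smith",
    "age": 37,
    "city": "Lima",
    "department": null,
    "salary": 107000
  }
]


Checking for missing (null) values in 6 records:

  Grace White: complete
  Dave Moore: complete
  Pat Jackson: complete
  Mia Davis: complete
  Quinn Davis: complete
  Mia Smith: department

Per field:
  name: 0 missing
  age: 0 missing
  city: 0 missing
  department: 1 missing
  salary: 0 missing

Total missing values: 1
Records with any missing: 1

1 missing values (department: 1); 1 incomplete records
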